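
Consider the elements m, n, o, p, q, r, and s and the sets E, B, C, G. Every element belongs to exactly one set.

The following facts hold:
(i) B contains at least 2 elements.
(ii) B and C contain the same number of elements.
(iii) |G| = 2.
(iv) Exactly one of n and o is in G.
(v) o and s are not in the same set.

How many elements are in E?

1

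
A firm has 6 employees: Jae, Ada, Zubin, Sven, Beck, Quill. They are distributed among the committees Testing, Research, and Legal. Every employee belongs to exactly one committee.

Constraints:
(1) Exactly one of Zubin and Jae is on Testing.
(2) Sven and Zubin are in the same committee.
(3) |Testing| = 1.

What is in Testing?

Testing = {Jae}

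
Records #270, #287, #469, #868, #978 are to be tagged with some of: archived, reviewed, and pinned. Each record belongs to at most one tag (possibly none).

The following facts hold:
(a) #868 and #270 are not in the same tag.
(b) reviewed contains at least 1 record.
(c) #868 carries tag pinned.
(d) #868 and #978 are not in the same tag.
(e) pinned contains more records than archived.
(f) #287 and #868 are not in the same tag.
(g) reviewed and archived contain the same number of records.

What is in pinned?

pinned = {#469, #868}

From (c): #868 ∈ pinned.
(a): #270 ∉ pinned.
(d): #978 ∉ pinned.
(f): #287 ∉ pinned.
Suppose #469 ∉ pinned: no assignment then satisfies all the clues, so #469 ∈ pinned.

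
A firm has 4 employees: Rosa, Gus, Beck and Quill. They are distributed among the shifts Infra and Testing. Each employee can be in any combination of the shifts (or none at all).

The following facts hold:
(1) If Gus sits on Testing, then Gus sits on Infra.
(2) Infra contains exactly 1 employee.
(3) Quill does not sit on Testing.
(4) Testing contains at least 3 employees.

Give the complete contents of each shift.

From (3): Quill ∉ Testing.
(4): only 3 candidates remain for Testing, so all are in.
(1): Gus ∈ Infra.
(2): Infra already has 1, so the rest are out.

Infra = {Gus}; Testing = {Beck, Gus, Rosa}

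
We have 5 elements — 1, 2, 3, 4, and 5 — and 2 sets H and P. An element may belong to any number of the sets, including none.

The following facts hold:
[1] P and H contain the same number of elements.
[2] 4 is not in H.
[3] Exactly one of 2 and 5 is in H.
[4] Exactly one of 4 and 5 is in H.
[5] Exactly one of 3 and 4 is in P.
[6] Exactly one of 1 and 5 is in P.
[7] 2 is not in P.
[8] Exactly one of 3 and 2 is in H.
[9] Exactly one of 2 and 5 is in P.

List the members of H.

From (2): 4 ∉ H.
From (7): 2 ∉ P.
(4) (exactly one): 5 ∈ H.
(9) (exactly one): 5 ∈ P.
(3) (exactly one): 2 ∉ H.
(6) (exactly one): 1 ∉ P.
(8) (exactly one): 3 ∈ H.
Suppose 1 ∈ H: no assignment then satisfies all the clues, so 1 ∉ H.

H = {3, 5}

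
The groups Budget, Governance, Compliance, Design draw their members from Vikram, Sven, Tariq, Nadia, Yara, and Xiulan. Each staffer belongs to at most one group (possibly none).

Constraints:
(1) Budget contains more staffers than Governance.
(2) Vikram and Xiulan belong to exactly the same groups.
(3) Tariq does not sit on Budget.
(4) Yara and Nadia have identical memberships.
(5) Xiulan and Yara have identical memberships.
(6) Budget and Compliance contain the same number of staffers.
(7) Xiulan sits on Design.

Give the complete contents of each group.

Budget = {Sven}; Governance = {}; Compliance = {Tariq}; Design = {Nadia, Vikram, Xiulan, Yara}

From (3): Tariq ∉ Budget.
From (7): Xiulan ∈ Design.
(2): Vikram matches Xiulan: Vikram ∉ Budget.
(2): Vikram matches Xiulan: Vikram ∉ Governance.
(2): Vikram matches Xiulan: Vikram ∉ Compliance.
(2): Vikram matches Xiulan: Vikram ∈ Design.
(5): Yara matches Xiulan: Yara ∉ Budget.
(5): Yara matches Xiulan: Yara ∉ Governance.
(5): Yara matches Xiulan: Yara ∉ Compliance.
(5): Yara matches Xiulan: Yara ∈ Design.
(4): Nadia matches Yara: Nadia ∉ Budget.
Suppose Sven ∉ Budget: no assignment then satisfies all the clues, so Sven ∈ Budget.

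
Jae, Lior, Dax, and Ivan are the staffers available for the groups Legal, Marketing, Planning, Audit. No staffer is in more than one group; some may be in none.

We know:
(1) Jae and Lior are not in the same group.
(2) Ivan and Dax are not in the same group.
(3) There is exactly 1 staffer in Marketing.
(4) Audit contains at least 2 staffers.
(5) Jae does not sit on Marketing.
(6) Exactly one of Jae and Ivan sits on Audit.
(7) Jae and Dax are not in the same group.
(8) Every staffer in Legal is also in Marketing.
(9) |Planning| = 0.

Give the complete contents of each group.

Legal = {}; Marketing = {Dax}; Planning = {}; Audit = {Ivan, Lior}

From (5): Jae ∉ Marketing.
(8) contrapositive: Jae ∉ Legal.
(9): Planning already has 0, so the rest are out.
Suppose Jae ∈ Audit: no assignment then satisfies all the clues, so Jae ∉ Audit.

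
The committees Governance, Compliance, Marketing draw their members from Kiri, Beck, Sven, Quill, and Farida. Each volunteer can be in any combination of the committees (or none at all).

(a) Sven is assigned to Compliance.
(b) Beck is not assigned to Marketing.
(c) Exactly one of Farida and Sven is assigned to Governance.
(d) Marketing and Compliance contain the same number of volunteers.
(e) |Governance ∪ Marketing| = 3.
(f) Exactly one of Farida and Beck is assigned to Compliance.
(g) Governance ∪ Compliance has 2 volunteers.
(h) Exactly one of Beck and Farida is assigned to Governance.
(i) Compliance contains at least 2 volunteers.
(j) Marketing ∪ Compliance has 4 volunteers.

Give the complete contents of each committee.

Governance = {Farida}; Compliance = {Farida, Sven}; Marketing = {Kiri, Quill}

From (a): Sven ∈ Compliance.
From (b): Beck ∉ Marketing.
Suppose Kiri ∈ Governance: no assignment then satisfies all the clues, so Kiri ∉ Governance.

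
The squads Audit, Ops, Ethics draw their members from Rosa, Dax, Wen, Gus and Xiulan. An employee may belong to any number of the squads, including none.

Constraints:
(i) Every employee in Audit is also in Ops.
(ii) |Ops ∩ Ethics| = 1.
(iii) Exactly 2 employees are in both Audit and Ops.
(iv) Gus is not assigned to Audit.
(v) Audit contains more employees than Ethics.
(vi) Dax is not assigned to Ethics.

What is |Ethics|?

1

From (iv): Gus ∉ Audit.
From (vi): Dax ∉ Ethics.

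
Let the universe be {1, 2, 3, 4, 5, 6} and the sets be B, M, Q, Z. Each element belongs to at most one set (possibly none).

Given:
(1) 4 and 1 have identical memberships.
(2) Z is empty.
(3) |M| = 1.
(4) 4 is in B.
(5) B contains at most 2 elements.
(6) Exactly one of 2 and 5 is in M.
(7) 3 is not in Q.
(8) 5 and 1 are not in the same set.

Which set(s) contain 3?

From (4): 4 ∈ B.
From (7): 3 ∉ Q.
(1): 1 matches 4: 1 ∈ B.
(2): Z already has 0, so the rest are out.
(5): B already has 2, so the rest are out.
Suppose 3 ∈ M: no assignment then satisfies all the clues, so 3 ∉ M.

3: none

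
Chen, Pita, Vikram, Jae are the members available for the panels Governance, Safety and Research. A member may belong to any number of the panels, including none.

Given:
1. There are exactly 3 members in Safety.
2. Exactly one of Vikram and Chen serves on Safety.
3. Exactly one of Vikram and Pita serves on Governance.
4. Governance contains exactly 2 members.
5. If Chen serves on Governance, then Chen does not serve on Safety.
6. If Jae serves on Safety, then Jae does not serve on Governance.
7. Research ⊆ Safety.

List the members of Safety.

Safety = {Jae, Pita, Vikram}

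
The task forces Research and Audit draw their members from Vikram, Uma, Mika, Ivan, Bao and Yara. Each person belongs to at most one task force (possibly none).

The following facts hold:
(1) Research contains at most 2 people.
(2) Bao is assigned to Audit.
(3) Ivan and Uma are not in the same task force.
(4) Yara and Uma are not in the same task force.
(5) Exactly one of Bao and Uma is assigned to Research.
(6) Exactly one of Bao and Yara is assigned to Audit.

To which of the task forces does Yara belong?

Yara: none

From (2): Bao ∈ Audit.
(5) (exactly one): Uma ∈ Research.
(6) (exactly one): Yara ∉ Audit.
(3): Ivan ∉ Research.
(4): Yara ∉ Research.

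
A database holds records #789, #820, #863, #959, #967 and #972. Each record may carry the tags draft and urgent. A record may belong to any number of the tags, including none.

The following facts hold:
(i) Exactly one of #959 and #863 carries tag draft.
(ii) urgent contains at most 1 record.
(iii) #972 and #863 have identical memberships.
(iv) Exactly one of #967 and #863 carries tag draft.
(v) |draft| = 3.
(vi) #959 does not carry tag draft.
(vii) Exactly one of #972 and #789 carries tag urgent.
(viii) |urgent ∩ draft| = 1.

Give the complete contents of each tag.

draft = {#789, #863, #972}; urgent = {#789}

From (vi): #959 ∉ draft.
(i) (exactly one): #863 ∈ draft.
(iii): #972 matches #863: #972 ∈ draft.
(iv) (exactly one): #967 ∉ draft.
Suppose #789 ∉ draft: no assignment then satisfies all the clues, so #789 ∈ draft.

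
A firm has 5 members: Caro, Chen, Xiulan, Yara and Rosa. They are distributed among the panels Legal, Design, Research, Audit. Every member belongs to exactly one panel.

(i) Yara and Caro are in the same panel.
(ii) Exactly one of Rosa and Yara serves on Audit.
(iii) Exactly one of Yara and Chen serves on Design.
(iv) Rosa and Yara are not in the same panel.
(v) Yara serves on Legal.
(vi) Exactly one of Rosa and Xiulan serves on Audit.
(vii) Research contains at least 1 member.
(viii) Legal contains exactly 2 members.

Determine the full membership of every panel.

From (v): Yara ∈ Legal.
(i): Caro matches Yara: Caro ∈ Legal.
(ii) (exactly one): Rosa ∈ Audit.
(iii) (exactly one): Chen ∈ Design.
(vi) (exactly one): Xiulan ∉ Audit.
(vii): only 1 candidates remain for Research, so all are in.

Legal = {Caro, Yara}; Design = {Chen}; Research = {Xiulan}; Audit = {Rosa}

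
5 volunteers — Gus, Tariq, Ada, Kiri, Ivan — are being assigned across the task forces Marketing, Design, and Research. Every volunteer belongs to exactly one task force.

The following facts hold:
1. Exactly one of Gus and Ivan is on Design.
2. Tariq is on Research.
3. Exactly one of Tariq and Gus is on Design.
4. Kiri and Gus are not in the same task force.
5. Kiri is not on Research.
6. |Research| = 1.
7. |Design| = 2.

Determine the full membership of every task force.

Marketing = {Ivan, Kiri}; Design = {Ada, Gus}; Research = {Tariq}

From (2): Tariq ∈ Research.
From (5): Kiri ∉ Research.
(3) (exactly one): Gus ∈ Design.
(4): Kiri ∉ Design.
(6): Research already has 1, so the rest are out.
Only one task force left: Kiri ∈ Marketing.
(1) (exactly one): Ivan ∉ Design.
(7): only 2 candidates remain for Design, so all are in.
Only one task force left: Ivan ∈ Marketing.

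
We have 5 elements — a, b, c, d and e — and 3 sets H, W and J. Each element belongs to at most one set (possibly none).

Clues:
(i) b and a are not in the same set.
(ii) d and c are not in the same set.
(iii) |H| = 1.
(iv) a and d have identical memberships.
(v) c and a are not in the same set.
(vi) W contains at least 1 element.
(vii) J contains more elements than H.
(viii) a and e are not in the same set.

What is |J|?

2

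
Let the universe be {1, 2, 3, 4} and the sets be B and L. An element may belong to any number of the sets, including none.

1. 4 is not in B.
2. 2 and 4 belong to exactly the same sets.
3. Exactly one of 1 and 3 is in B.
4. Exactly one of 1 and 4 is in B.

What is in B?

From (1): 4 ∉ B.
(2): 2 matches 4: 2 ∉ B.
(4) (exactly one): 1 ∈ B.
(3) (exactly one): 3 ∉ B.

B = {1}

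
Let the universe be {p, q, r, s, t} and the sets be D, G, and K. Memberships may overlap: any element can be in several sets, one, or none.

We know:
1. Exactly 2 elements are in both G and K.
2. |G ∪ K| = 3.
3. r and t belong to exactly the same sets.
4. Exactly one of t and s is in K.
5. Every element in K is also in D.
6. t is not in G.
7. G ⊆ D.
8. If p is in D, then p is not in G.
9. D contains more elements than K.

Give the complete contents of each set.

D = {p, q, r, s, t}; G = {q, s}; K = {p, q, s}

From (6): t ∉ G.
(3): r matches t: r ∉ G.
Suppose p ∉ D: no assignment then satisfies all the clues, so p ∈ D.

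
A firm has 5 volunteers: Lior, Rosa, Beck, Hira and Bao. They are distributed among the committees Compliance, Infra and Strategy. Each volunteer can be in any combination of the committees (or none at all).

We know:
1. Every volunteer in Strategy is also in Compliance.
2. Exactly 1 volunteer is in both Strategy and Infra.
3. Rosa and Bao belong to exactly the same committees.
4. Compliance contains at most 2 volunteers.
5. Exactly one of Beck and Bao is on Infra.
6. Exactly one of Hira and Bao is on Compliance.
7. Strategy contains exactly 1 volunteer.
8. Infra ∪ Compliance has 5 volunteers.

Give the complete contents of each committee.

Compliance = {Beck, Hira}; Infra = {Bao, Hira, Lior, Rosa}; Strategy = {Hira}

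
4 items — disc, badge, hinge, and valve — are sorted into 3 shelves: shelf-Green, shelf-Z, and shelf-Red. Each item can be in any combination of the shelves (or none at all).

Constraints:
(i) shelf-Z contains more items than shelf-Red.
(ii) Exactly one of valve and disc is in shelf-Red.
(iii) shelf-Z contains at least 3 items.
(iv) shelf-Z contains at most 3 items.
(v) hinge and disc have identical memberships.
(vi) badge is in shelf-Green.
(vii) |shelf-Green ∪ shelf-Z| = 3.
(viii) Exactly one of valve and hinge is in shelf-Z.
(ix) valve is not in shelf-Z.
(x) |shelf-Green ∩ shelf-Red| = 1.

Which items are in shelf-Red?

shelf-Red = {badge, valve}

From (vi): badge ∈ shelf-Green.
From (ix): valve ∉ shelf-Z.
(iii): only 3 candidates remain for shelf-Z, so all are in.
Suppose disc ∈ shelf-Red: no assignment then satisfies all the clues, so disc ∉ shelf-Red.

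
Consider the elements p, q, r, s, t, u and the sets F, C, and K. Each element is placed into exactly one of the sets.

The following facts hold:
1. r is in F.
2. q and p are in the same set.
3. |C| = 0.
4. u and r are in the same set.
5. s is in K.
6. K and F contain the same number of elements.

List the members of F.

F = {r, t, u}

From (1): r ∈ F.
From (5): s ∈ K.
(3): C already has 0, so the rest are out.
(4): u matches r: u ∈ F.
Suppose p ∈ F: no assignment then satisfies all the clues, so p ∉ F.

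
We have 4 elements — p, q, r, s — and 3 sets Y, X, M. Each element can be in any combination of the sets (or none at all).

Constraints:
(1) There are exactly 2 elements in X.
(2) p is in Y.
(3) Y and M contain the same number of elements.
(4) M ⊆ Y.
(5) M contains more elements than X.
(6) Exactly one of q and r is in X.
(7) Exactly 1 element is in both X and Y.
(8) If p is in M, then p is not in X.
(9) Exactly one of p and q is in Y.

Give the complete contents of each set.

Y = {p, r, s}; X = {q, s}; M = {p, r, s}

From (2): p ∈ Y.
(9) (exactly one): q ∉ Y.
(4) contrapositive: q ∉ M.
Suppose p ∈ X: no assignment then satisfies all the clues, so p ∉ X.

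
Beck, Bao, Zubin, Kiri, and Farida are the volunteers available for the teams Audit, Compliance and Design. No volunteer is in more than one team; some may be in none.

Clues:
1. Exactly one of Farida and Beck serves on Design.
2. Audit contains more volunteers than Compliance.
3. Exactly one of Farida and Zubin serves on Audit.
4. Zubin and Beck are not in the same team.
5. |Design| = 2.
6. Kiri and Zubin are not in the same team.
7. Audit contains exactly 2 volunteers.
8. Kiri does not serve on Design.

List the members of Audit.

From (8): Kiri ∉ Design.
Suppose Beck ∈ Audit: no assignment then satisfies all the clues, so Beck ∉ Audit.

Audit = {Farida, Kiri}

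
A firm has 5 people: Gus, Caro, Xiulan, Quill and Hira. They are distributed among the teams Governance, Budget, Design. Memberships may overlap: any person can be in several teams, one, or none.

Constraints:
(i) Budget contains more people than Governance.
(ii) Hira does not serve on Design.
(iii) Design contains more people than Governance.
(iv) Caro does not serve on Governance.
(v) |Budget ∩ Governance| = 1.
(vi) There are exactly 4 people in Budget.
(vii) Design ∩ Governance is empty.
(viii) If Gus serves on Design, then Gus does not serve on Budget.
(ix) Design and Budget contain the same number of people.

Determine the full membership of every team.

Governance = {Hira}; Budget = {Caro, Hira, Quill, Xiulan}; Design = {Caro, Gus, Quill, Xiulan}

From (ii): Hira ∉ Design.
From (iv): Caro ∉ Governance.
Suppose Gus ∈ Governance: no assignment then satisfies all the clues, so Gus ∉ Governance.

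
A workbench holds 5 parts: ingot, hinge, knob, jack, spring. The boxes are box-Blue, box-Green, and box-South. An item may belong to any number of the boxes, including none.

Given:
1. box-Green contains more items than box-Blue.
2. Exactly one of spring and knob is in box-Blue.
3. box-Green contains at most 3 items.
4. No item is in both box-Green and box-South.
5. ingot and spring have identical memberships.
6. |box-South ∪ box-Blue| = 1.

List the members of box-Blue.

box-Blue = {knob}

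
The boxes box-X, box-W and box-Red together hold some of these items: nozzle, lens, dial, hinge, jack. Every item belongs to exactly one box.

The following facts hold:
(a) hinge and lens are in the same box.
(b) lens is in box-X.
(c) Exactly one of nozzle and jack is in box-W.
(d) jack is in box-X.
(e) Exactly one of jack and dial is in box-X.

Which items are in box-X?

box-X = {hinge, jack, lens}

From (b): lens ∈ box-X.
From (d): jack ∈ box-X.
(a): hinge matches lens: hinge ∈ box-X.
(c) (exactly one): nozzle ∈ box-W.
(e) (exactly one): dial ∉ box-X.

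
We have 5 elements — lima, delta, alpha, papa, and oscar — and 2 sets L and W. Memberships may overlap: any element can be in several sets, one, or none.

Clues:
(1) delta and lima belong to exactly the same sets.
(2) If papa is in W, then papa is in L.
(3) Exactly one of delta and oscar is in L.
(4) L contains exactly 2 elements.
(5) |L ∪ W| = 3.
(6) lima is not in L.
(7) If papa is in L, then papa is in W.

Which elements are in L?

L = {oscar, papa}

From (6): lima ∉ L.
(1): delta matches lima: delta ∉ L.
(3) (exactly one): oscar ∈ L.
Suppose alpha ∈ L: no assignment then satisfies all the clues, so alpha ∉ L.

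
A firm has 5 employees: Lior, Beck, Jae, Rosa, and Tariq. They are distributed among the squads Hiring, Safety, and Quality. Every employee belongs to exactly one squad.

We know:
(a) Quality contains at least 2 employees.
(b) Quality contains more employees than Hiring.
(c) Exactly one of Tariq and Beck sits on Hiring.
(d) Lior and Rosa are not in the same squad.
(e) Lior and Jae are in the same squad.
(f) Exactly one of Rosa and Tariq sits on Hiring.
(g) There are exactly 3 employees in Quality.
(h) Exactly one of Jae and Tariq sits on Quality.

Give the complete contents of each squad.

Hiring = {Tariq}; Safety = {Rosa}; Quality = {Beck, Jae, Lior}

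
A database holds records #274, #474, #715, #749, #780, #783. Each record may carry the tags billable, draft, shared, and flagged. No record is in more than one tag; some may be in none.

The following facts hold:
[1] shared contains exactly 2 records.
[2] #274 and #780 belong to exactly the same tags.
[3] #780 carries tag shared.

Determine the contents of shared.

From (3): #780 ∈ shared.
(2): #274 matches #780: #274 ∉ billable.
(2): #274 matches #780: #274 ∉ draft.
(2): #274 matches #780: #274 ∈ shared.
(1): shared already has 2, so the rest are out.

shared = {#274, #780}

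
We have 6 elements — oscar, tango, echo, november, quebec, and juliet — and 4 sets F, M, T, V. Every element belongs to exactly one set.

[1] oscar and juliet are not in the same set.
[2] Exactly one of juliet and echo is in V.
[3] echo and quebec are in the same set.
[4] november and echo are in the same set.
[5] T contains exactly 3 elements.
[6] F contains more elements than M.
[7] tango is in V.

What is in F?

F = {oscar}

From (7): tango ∈ V.
Suppose oscar ∉ F: no assignment then satisfies all the clues, so oscar ∈ F.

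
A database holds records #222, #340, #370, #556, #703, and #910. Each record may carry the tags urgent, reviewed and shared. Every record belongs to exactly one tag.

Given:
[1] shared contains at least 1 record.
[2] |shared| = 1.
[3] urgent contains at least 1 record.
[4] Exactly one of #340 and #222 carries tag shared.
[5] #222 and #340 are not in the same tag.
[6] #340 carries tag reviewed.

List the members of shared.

shared = {#222}

From (6): #340 ∈ reviewed.
(4) (exactly one): #222 ∈ shared.
(2): shared already has 1, so the rest are out.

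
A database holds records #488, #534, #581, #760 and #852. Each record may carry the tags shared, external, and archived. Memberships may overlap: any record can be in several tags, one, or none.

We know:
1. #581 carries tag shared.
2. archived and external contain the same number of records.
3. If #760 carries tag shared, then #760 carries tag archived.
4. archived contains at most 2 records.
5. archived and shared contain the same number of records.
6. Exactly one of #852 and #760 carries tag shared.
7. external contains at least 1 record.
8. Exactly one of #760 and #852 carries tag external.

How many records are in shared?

2

From (1): #581 ∈ shared.
Suppose #488 ∈ shared: no assignment then satisfies all the clues, so #488 ∉ shared.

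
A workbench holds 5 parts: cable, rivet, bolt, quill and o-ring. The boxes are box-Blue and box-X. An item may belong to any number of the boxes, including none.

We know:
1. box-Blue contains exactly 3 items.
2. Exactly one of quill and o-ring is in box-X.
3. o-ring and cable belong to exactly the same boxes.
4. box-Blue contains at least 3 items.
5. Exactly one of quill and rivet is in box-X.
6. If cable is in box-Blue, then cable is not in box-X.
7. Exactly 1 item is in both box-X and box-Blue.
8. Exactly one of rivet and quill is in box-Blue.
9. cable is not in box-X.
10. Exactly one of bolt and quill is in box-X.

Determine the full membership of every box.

box-Blue = {cable, o-ring, quill}; box-X = {quill}

From (9): cable ∉ box-X.
(3): o-ring matches cable: o-ring ∉ box-X.
(2) (exactly one): quill ∈ box-X.
(5) (exactly one): rivet ∉ box-X.
(10) (exactly one): bolt ∉ box-X.
Suppose cable ∉ box-Blue: no assignment then satisfies all the clues, so cable ∈ box-Blue.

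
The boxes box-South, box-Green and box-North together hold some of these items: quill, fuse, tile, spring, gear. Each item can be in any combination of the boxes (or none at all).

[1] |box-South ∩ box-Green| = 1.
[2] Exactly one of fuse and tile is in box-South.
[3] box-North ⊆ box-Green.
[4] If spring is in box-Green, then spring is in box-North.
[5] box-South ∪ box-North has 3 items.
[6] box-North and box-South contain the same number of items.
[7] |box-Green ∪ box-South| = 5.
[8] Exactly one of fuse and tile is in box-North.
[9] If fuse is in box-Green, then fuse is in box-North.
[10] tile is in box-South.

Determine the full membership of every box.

box-South = {spring, tile}; box-Green = {fuse, gear, quill, spring}; box-North = {fuse, spring}

From (10): tile ∈ box-South.
(2) (exactly one): fuse ∉ box-South.
Suppose quill ∈ box-South: no assignment then satisfies all the clues, so quill ∉ box-South.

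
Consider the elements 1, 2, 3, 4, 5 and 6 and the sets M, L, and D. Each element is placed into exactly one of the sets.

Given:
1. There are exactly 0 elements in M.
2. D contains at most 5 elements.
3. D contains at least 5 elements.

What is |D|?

5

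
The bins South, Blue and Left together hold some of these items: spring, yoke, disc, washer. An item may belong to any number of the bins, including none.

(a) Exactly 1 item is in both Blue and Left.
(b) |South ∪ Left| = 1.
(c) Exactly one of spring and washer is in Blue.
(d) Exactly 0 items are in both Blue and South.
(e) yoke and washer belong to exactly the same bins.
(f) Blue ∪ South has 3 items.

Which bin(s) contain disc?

disc: Blue, Left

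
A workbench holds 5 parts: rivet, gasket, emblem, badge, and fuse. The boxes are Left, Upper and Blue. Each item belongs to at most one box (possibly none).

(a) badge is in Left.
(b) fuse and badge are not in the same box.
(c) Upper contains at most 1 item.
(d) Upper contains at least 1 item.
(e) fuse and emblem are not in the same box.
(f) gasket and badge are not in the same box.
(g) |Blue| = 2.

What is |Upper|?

1

From (a): badge ∈ Left.
(b): fuse ∉ Left.
(f): gasket ∉ Left.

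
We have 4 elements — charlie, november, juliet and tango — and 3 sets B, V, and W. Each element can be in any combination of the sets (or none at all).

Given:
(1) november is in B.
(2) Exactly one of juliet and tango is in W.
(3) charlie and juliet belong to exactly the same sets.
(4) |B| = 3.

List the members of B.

B = {charlie, juliet, november}

From (1): november ∈ B.
Suppose charlie ∉ B: no assignment then satisfies all the clues, so charlie ∈ B.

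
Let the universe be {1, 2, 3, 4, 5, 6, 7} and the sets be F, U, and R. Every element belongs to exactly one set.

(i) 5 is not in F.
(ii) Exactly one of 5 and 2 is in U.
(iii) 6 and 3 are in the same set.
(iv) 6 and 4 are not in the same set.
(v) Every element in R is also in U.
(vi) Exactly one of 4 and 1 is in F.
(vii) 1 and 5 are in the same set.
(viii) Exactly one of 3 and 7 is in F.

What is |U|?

4

From (i): 5 ∉ F.
(vii): 1 matches 5: 1 ∉ F.
(vi) (exactly one): 4 ∈ F.
(iv): 6 ∉ F.
(iii): 3 matches 6: 3 ∉ F.
(viii) (exactly one): 7 ∈ F.
Suppose 1 ∉ U: no assignment then satisfies all the clues, so 1 ∈ U.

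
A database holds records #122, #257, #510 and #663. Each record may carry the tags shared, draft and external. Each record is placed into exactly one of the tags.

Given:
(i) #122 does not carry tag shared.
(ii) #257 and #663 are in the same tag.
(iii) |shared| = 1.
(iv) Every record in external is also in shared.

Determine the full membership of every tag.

shared = {#510}; draft = {#122, #257, #663}; external = {}

From (i): #122 ∉ shared.
(iv) contrapositive: #122 ∉ external.
Only one tag left: #122 ∈ draft.
Suppose #257 ∈ shared: no assignment then satisfies all the clues, so #257 ∉ shared.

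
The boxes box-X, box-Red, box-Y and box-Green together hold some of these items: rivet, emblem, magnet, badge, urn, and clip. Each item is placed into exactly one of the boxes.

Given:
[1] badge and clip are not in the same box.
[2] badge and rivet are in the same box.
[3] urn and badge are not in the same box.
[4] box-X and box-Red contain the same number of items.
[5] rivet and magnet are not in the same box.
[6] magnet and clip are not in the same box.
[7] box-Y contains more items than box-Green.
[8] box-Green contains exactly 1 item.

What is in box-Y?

box-Y = {badge, emblem, rivet}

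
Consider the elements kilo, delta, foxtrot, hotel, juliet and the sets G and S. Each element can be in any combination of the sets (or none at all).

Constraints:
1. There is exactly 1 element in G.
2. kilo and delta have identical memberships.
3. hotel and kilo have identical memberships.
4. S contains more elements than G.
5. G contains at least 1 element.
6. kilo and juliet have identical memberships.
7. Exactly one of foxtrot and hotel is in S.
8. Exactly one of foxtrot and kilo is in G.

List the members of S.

S = {delta, hotel, juliet, kilo}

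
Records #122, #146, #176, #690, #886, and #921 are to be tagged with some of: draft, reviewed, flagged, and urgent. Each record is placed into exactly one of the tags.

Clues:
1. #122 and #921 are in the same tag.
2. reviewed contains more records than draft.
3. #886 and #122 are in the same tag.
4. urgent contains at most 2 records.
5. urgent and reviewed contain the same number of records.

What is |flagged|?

4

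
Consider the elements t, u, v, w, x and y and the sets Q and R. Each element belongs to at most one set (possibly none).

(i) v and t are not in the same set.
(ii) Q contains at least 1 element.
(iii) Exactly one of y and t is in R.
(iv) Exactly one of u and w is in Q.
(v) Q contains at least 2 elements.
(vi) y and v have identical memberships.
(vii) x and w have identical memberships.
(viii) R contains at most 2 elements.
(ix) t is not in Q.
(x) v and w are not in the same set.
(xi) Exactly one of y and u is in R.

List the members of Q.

Q = {w, x}

From (ix): t ∉ Q.
Suppose u ∈ Q: no assignment then satisfies all the clues, so u ∉ Q.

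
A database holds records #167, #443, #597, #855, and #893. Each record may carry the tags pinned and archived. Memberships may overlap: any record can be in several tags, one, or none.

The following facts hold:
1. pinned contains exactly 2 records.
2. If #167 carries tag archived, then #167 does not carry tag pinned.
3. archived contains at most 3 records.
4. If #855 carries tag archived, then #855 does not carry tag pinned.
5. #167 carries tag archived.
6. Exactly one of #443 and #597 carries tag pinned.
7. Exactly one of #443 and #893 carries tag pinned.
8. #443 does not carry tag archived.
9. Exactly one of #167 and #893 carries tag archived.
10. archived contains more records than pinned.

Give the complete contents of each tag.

pinned = {#597, #893}; archived = {#167, #597, #855}

From (5): #167 ∈ archived.
From (8): #443 ∉ archived.
(2): #167 ∉ pinned.
(9) (exactly one): #893 ∉ archived.
Suppose #443 ∈ pinned: no assignment then satisfies all the clues, so #443 ∉ pinned.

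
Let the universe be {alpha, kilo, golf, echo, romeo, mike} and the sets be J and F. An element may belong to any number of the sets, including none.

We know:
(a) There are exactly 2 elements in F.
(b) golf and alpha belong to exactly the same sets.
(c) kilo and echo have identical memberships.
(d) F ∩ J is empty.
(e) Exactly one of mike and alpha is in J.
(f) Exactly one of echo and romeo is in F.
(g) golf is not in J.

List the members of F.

F = {echo, kilo}

From (g): golf ∉ J.
(b): alpha matches golf: alpha ∉ J.
(e) (exactly one): mike ∈ J.
(d) (disjoint): mike ∉ F.
Suppose alpha ∈ F: no assignment then satisfies all the clues, so alpha ∉ F.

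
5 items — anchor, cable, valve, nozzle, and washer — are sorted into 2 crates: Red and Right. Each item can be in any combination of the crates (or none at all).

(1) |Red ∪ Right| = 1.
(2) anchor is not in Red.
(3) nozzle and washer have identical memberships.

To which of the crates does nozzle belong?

nozzle: none

From (2): anchor ∉ Red.
Suppose nozzle ∈ Red: no assignment then satisfies all the clues, so nozzle ∉ Red.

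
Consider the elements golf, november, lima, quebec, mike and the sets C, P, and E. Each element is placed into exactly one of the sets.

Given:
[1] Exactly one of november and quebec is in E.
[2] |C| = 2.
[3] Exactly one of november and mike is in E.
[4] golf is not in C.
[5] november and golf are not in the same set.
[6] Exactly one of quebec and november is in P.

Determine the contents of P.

P = {golf, quebec}

From (4): golf ∉ C.
Suppose golf ∉ P: no assignment then satisfies all the clues, so golf ∈ P.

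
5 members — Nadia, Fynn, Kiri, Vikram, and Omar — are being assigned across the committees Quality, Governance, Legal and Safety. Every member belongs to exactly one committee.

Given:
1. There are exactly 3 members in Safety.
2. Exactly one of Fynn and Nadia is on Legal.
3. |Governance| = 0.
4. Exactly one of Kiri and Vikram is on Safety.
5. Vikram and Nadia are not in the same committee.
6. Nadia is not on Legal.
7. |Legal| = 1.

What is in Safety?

From (6): Nadia ∉ Legal.
(2) (exactly one): Fynn ∈ Legal.
(3): Governance already has 0, so the rest are out.
(7): Legal already has 1, so the rest are out.
Suppose Nadia ∉ Safety: no assignment then satisfies all the clues, so Nadia ∈ Safety.

Safety = {Kiri, Nadia, Omar}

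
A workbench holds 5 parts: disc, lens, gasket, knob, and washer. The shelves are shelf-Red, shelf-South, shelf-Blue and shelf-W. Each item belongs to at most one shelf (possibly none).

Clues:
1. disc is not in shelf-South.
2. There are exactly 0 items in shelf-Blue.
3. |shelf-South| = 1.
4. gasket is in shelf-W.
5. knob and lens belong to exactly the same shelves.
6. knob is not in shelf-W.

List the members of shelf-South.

shelf-South = {washer}

From (1): disc ∉ shelf-South.
From (4): gasket ∈ shelf-W.
From (6): knob ∉ shelf-W.
(2): shelf-Blue already has 0, so the rest are out.
(5): lens matches knob: lens ∉ shelf-W.
Suppose lens ∈ shelf-South: no assignment then satisfies all the clues, so lens ∉ shelf-South.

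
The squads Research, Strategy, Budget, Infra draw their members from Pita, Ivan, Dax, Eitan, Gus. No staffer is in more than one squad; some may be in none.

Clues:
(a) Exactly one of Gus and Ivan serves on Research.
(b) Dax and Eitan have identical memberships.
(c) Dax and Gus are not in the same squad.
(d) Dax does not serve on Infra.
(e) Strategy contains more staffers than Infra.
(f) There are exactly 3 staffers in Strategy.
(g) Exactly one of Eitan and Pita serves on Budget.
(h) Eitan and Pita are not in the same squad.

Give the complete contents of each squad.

Research = {Gus}; Strategy = {Dax, Eitan, Ivan}; Budget = {Pita}; Infra = {}

From (d): Dax ∉ Infra.
(b): Eitan matches Dax: Eitan ∉ Infra.
Suppose Pita ∈ Research: no assignment then satisfies all the clues, so Pita ∉ Research.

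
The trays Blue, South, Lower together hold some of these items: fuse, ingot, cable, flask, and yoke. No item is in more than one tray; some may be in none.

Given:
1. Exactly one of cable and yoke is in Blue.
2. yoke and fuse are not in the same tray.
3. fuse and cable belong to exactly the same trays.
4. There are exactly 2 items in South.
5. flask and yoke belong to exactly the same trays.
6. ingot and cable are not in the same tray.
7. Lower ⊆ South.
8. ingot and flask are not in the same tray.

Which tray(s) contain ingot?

ingot: none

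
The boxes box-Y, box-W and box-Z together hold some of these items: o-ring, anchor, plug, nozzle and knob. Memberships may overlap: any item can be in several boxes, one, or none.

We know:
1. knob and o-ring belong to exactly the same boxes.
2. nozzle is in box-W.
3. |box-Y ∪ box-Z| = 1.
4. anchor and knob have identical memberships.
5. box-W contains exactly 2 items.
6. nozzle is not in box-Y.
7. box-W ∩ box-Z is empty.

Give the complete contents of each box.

box-Y = {plug}; box-W = {nozzle, plug}; box-Z = {}

From (2): nozzle ∈ box-W.
From (6): nozzle ∉ box-Y.
(7) (disjoint): nozzle ∉ box-Z.
Suppose o-ring ∈ box-Y: no assignment then satisfies all the clues, so o-ring ∉ box-Y.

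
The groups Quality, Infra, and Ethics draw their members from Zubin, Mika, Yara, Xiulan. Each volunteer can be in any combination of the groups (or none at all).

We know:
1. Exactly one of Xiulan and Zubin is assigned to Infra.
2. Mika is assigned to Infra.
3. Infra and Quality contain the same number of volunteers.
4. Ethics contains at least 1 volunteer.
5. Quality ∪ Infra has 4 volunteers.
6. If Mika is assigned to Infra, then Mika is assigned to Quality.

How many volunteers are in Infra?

3

From (2): Mika ∈ Infra.
(6): Mika ∈ Quality.
Suppose Yara ∉ Infra: no assignment then satisfies all the clues, so Yara ∈ Infra.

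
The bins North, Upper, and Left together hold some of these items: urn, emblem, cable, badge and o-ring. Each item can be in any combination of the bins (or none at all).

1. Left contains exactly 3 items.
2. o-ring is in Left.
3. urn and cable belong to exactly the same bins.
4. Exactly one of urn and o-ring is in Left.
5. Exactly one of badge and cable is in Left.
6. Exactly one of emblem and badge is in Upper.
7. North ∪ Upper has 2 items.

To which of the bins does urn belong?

urn: none

From (2): o-ring ∈ Left.
(4) (exactly one): urn ∉ Left.
(3): cable matches urn: cable ∉ Left.
(5) (exactly one): badge ∈ Left.
(1): only 3 candidates remain for Left, so all are in.
Suppose urn ∈ North: no assignment then satisfies all the clues, so urn ∉ North.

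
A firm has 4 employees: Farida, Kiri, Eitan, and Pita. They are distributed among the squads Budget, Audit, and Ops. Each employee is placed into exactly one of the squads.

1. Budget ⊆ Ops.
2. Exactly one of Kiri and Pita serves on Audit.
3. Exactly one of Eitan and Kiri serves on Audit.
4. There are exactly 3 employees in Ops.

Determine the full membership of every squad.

Budget = {}; Audit = {Kiri}; Ops = {Eitan, Farida, Pita}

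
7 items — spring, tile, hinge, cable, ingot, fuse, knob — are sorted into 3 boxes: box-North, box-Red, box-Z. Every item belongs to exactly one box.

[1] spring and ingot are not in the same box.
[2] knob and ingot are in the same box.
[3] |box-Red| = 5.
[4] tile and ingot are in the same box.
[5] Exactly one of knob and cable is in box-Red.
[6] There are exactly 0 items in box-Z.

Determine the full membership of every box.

box-North = {cable, spring}; box-Red = {fuse, hinge, ingot, knob, tile}; box-Z = {}

(6): box-Z already has 0, so the rest are out.
Suppose spring ∉ box-North: no assignment then satisfies all the clues, so spring ∈ box-North.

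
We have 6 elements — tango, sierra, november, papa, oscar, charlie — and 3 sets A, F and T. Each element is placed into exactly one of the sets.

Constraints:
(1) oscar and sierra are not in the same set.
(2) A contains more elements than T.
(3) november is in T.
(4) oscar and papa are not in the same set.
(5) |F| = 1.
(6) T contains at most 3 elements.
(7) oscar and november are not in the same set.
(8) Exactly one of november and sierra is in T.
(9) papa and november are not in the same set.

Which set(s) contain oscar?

From (3): november ∈ T.
(7): oscar ∉ T.
(8) (exactly one): sierra ∉ T.
(9): papa ∉ T.
Suppose oscar ∈ A: no assignment then satisfies all the clues, so oscar ∉ A.

oscar: F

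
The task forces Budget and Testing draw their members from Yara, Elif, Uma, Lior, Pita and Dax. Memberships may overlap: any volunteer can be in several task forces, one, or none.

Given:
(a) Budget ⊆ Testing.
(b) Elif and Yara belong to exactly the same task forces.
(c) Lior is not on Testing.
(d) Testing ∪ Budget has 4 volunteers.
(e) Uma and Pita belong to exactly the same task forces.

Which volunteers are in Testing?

From (c): Lior ∉ Testing.
(a) contrapositive: Lior ∉ Budget.
Suppose Yara ∉ Testing: no assignment then satisfies all the clues, so Yara ∈ Testing.

Testing = {Elif, Pita, Uma, Yara}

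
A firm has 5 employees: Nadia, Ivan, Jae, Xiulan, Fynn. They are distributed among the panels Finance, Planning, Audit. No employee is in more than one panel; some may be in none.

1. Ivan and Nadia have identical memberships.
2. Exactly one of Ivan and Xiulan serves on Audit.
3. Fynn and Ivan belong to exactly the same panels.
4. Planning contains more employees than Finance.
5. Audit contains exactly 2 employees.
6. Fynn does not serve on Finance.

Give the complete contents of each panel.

Finance = {}; Planning = {Fynn, Ivan, Nadia}; Audit = {Jae, Xiulan}

From (6): Fynn ∉ Finance.
(3): Ivan matches Fynn: Ivan ∉ Finance.
(1): Nadia matches Ivan: Nadia ∉ Finance.
Suppose Nadia ∉ Planning: no assignment then satisfies all the clues, so Nadia ∈ Planning.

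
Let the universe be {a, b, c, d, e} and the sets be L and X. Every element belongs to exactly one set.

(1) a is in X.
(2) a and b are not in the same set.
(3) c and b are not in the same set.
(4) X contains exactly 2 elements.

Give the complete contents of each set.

L = {b, d, e}; X = {a, c}

From (1): a ∈ X.
(2): b ∉ X.
Only one set left: b ∈ L.
(3): c ∉ L.
Only one set left: c ∈ X.
(4): X already has 2, so the rest are out.
Only one set left: d ∈ L.
Only one set left: e ∈ L.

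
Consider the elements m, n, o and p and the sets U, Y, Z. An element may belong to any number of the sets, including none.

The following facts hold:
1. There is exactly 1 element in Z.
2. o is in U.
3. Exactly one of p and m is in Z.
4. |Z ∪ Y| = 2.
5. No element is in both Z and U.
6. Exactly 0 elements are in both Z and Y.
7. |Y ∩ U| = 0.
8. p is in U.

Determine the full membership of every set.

U = {o, p}; Y = {n}; Z = {m}

From (2): o ∈ U.
From (8): p ∈ U.
(5) (disjoint): o ∉ Z.
(5) (disjoint): p ∉ Z.
(3) (exactly one): m ∈ Z.
(5) (disjoint): m ∉ U.
(1): Z already has 1, so the rest are out.
Suppose m ∈ Y: no assignment then satisfies all the clues, so m ∉ Y.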